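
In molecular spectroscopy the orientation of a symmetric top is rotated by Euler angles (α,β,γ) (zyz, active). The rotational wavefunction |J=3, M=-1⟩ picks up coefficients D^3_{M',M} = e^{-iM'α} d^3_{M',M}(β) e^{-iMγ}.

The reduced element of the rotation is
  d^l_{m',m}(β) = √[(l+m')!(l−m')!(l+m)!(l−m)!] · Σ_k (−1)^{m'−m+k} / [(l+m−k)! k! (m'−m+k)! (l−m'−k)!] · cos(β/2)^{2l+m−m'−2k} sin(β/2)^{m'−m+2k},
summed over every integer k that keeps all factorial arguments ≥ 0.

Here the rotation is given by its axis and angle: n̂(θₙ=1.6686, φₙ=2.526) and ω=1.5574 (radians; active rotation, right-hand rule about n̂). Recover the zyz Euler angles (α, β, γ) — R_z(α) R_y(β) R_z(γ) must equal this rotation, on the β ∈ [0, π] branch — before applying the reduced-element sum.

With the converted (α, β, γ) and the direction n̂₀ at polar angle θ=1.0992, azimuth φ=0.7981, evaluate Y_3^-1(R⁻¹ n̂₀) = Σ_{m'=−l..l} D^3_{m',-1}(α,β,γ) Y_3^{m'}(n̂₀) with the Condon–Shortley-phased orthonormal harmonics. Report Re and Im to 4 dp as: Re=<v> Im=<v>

Re=-0.1655 Im=0.3971

Axis–angle → zyz. n̂ = (sinθₙcosφₙ, sinθₙsinφₙ, cosθₙ) = (-0.812530, +0.574683, -0.097648), ω = 1.5574.
R = I cosω + sinω [n̂]ₓ + (1−cosω) n̂n̂ᵀ gives
  R = [+0.664756, -0.363053, +0.652910; -0.558331, +0.339232, +0.757092; -0.496352, -0.867822, +0.022803]
β = atan2(√(R₁₃²+R₂₃²), R₃₃) = 1.547991; α = atan2(R₂₃, R₁₃) mod 2π = 0.859152; γ = atan2(R₃₂, −R₃₁) mod 2π = 5.231930
Need the full column D^3_{m',-1} for m'=−3..3 at α=0.8592, β=1.5480, γ=5.2319.
cos(β/2)=0.715124, sin(β/2)=0.698998
d^3_{-3,-1}: single k=2 term ⇒ +0.494905;  D = +0.022064+0.494413i
d^3_{-2,-1}: k∈[1..2] ⇒ +0.413410 -0.789953 = -0.376543;  D = -0.295831-0.232955i
d^3_{-1,-1}: k∈[0..2] ⇒ +0.133748 -1.022271 +0.732516 = -0.156007;  D = -0.153138+0.029786i
d^3_{0,-1}: k∈[0..2] ⇒ -0.452868 +1.298025 -0.413382 = +0.431775;  D = +0.214368-0.374801i
d^3_{1,-1}: k∈[0..2] ⇒ +0.766704 -0.976689 +0.116642 = -0.093343;  D = +0.031094+0.088011i
d^3_{2,-1}: k∈[0..1] ⇒ -0.789953 +0.377365 = -0.412588;  D = +0.384363+0.149980i
d^3_{3,-1}: single k=0 term ⇒ +0.472837;  D = -0.417839+0.221326i
Y_3^{m'}(θ=1.0992,φ=0.7981) and Σ D·Y over m':
  (+0.0221+0.4944i)·(-0.2164-0.2005i)  (-0.2958-0.2330i)·(-0.0094-0.3683i)  (-0.1531+0.0298i)·(+0.0064-0.0066i)  (+0.2144-0.3748i)·(-0.3337+0.0000i)  (+0.0311+0.0880i)·(-0.0064-0.0066i)  (+0.3844+0.1500i)·(-0.0094+0.3683i)  (-0.4178+0.2213i)·(+0.2164-0.2005i)
Y_3^-1(R⁻¹ n̂) = -0.165507+0.397065i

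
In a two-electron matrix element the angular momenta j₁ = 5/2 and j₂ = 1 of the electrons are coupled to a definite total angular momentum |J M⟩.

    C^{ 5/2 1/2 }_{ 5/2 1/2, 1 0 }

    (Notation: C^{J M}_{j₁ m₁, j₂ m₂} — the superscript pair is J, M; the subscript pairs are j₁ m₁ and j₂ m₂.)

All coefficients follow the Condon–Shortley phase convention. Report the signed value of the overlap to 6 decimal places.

triangle: 1!*4!*1!/7! = 24/5040
(j±m)!: 3!*2!*1!*1!*3!*2! = 144
prefactor² = (2J+1)*Δ*N² = 144/35
  k=0: +1/(0!*1!*2!*1!*2!*0!) = 1/4
  k=1: −1/(1!*0!*1!*0!*3!*1!) = -1/6
Σ = 1/12  ⇒  CG² = 144/35*(1/12)² = 1/35
CG = +√(1/35) = +0.169031

+0.169031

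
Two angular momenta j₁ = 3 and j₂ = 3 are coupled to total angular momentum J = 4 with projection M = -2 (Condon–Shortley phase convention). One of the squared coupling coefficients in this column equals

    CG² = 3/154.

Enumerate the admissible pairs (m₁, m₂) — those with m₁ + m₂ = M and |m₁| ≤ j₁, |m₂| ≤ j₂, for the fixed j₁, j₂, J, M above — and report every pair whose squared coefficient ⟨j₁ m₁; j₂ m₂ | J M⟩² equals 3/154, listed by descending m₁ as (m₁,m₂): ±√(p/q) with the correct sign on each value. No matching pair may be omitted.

Admissible pairs with m₁+m₂ = M = -2: (-3,1), (-2,0), (-1,-1), (0,-2), (1,-3)
  (m₁,m₂)=(1,-3): CG² = 27/77, CG = +√(27/77)
  (m₁,m₂)=(0,-2): CG² = 3/154, CG = +√(3/154)   ← matches the target
  (m₁,m₂)=(-1,-1): CG² = 20/77, CG = −√(20/77)
  (m₁,m₂)=(-2,0): CG² = 3/154, CG = +√(3/154)   ← matches the target
  (m₁,m₂)=(-3,1): CG² = 27/77, CG = +√(27/77)
Pairs with CG² = 3/154: (0,-2): +√(3/154); (-2,0): +√(3/154)

(0,-2): +√(3/154); (-2,0): +√(3/154)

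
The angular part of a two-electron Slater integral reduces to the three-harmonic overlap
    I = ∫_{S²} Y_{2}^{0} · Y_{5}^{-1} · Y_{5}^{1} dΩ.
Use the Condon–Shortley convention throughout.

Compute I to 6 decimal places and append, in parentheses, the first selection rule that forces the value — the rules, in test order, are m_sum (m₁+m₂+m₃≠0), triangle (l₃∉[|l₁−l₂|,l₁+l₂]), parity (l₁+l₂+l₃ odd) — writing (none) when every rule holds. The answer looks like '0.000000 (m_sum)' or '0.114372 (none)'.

Checks pass: Σm=0; 12 even; l₃=5∈[3,7].
(2·2+1)(2·5+1)(2·5+1) = 605
Δ: 2! 2! 8! / 13! → 1/38610
sum: t=0:+1/2880 t=1:−1/576 t=2:+1/2880 = -1/960
3j²(2 5 5; 0 0 0) = Δ·Π!·Σ² = 10/429  (sign +1)
sum: t=0:+1/2304 t=1:−1/720 t=2:+1/5760 = -1/1280
3j²(2 5 5; 0 -1 1) = Δ·Π!·Σ² = 27/1430  (sign -1)
combine: 4πI² = 605·10/429·27/1430 = 45/169
take √, sign -1: I = -0.14556534
No selection rule forces the value: the integral is nonzero (none).

-0.145565 (none)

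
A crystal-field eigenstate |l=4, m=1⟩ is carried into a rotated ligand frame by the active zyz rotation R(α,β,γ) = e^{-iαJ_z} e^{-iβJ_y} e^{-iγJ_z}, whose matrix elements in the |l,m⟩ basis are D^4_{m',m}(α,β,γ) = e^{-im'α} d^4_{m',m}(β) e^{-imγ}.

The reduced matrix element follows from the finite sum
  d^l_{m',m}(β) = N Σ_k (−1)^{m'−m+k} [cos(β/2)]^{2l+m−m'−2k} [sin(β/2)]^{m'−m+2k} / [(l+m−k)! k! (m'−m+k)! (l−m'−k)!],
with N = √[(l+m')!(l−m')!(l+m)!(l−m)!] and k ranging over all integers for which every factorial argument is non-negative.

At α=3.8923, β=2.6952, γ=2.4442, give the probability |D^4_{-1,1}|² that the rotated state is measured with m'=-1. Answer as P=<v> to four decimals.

First d^4_{-1,1}(β=2.6952), then the phase factors e^{-i(-1)α} and e^{-i(1)γ}:
With c≡cos(β/2)=0.221348 and s≡sin(β/2)=0.975195, N=[6·120·120·6]^{1/2}=720.000000
k∈{2,3,4,5} keeps every argument non-negative
  k=2: (−1)^0·720.0000/(72)·0.2213^6·0.9752^2 = +0.001118
  k=3: (−1)^1·720.0000/(24)·0.2213^4·0.9752^4 = -0.065131
  k=4: (−1)^2·720.0000/(48)·0.2213^2·0.9752^6 = +0.632106
  k=5: (−1)^3·720.0000/(720)·0.2213^0·0.9752^8 = -0.817959
d^4_{-1,1}(2.6952) = +0.001118 -0.065131 +0.632106 -0.817959 = -0.249865
|D^4_{-1,1}|² = |d^4_{-1,1}(β)|² = (-0.249865)² = 0.062432 (the z-rotation phases have unit modulus)

P=0.0624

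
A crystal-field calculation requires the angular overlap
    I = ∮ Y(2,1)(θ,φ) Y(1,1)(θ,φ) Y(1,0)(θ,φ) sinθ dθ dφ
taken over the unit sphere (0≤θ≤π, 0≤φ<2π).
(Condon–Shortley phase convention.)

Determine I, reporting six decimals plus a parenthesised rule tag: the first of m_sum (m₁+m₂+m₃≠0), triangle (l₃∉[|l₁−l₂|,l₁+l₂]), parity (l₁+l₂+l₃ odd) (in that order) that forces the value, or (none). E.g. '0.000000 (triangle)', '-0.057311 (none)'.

0.000000 (m_sum)

1 + 1 + 0 = 2 ≠ 0: azimuthal integral kills it; I = 0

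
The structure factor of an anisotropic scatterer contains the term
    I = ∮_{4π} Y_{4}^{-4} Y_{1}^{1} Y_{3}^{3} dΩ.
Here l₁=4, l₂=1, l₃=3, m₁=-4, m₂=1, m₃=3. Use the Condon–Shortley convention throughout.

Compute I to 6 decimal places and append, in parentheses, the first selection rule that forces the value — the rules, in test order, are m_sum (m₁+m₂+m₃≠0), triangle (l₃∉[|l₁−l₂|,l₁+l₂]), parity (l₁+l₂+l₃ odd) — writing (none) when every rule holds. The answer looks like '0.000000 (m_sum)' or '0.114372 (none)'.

Rules hold: Σm=0, L=8 even, 3≤3≤5.
N = 9·3·7 = 189
Δ = 2!·6!·0!/9! = 1/252
Racah Σ t=1..1: t=1:−1/36 = -1/36
⇒ 3j(4 1 3; 0 0 0)² = 4/63, sgn +1
Racah Σ t=2..2: t=2:+1/1440 = 1/1440
⇒ 3j(4 1 3; -4 1 3)² = 1/9, sgn +1
4πI² = N·(3j₀)²·(3jₘ)² = 4/3
I = +1·√(1.33333/4π) = 0.32573501
No selection rule forces the value: the integral is nonzero (none).

0.325735 (none)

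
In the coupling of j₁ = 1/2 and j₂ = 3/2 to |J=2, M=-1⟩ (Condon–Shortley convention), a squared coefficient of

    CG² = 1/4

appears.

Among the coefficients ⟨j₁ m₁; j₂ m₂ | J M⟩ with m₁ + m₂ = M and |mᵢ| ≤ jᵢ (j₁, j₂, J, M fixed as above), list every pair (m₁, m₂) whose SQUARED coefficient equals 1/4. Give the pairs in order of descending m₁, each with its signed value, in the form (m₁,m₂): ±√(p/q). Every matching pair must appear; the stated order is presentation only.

Admissible pairs with m₁+m₂ = M = -1: (-1/2,-1/2), (1/2,-3/2)
  (m₁,m₂)=(1/2,-3/2): CG² = 1/4, CG = +√(1/4)   ← matches the target
  (m₁,m₂)=(-1/2,-1/2): CG² = 3/4, CG = +√(3/4)
Pairs with CG² = 1/4: (1/2,-3/2): +√(1/4)

(1/2,-3/2): +√(1/4)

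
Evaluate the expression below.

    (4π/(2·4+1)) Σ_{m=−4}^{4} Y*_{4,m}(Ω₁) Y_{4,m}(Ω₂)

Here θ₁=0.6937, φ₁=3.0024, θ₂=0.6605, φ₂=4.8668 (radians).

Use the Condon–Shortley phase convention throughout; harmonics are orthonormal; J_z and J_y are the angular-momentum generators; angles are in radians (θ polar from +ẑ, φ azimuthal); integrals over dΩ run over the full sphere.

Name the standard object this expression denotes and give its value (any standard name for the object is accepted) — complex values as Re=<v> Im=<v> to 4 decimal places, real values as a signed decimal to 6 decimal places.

This sum is the spherical-harmonic addition theorem: it equals the Legendre polynomial P_l(cos γ) of the angle γ between the two directions.
Term-by-term m-sum for l=4 (normalisation 4π/9 = 1.396263):
  term(m=-4) = (0.001790, -0.004277)   from Y*(Ω₁)=(0.062790, -0.039084), Y(Ω₂)=(0.051112, -0.036308)
  term(m=-3) = (0.044285, 0.036549)   from Y*(Ω₁)=(-0.229945, 0.102020), Y(Ω₂)=(-0.101992, -0.204196)
  term(m=-2) = (-0.151395, 0.100756)   from Y*(Ω₁)=(0.412664, -0.117942), Y(Ω₂)=(-0.403681, 0.128786)
  term(m=-1) = (-0.023974, -0.079296)   from Y*(Ω₁)=(-0.262181, 0.036731), Y(Ω₂)=(0.048125, 0.309189)
  term(m=+0) = (0.058746, 0.000000)   from Y*(Ω₁)=(-0.264788, -0.000000), Y(Ω₂)=(-0.221860, 0.000000)
  term(m=+1) = (-0.023974, 0.079296)   from Y*(Ω₁)=(0.262181, 0.036731), Y(Ω₂)=(-0.048125, 0.309189)
  term(m=+2) = (-0.151395, -0.100756)   from Y*(Ω₁)=(0.412664, 0.117942), Y(Ω₂)=(-0.403681, -0.128786)
  term(m=+3) = (0.044285, -0.036549)   from Y*(Ω₁)=(0.229945, 0.102020), Y(Ω₂)=(0.101992, -0.204196)
  term(m=+4) = (0.001790, 0.004277)   from Y*(Ω₁)=(0.062790, 0.039084), Y(Ω₂)=(0.051112, 0.036308)
Total Σ_m = (-0.199844, -0.000000). Multiply by 1.396263: (-0.279035, -0.000000). P_4(cos γ) = -0.279035

Legendre polynomial (addition theorem), -0.279035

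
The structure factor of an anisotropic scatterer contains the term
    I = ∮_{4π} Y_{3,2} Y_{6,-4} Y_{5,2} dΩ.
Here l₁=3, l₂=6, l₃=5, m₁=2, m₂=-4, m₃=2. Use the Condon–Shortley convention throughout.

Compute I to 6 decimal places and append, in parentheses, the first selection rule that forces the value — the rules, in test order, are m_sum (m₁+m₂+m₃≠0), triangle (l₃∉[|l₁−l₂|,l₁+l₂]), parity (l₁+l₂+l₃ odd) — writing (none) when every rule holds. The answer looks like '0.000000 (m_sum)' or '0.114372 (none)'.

0.088266 (none)

Checks pass: Σm=0; 14 even; l₃=5∈[3,9].
(2·3+1)(2·6+1)(2·5+1) = 1001
Δ: 4! 2! 8! / 15! → 1/675675
sum: t=1:−1/8640 t=2:+1/2304 t=3:−1/8640 = 7/34560
3j²(3 6 5; 0 0 0) = Δ·Π!·Σ² = 7/429  (sign -1)
sum: t=0:+1/34560 t=1:−1/60480 = 1/80640
3j²(3 6 5; 2 -4 2) = Δ·Π!·Σ² = 6/1001  (sign -1)
combine: 4πI² = 1001·7/429·6/1001 = 14/143
take √, sign +1: I = 0.08826552
No selection rule forces the value: the integral is nonzero (none).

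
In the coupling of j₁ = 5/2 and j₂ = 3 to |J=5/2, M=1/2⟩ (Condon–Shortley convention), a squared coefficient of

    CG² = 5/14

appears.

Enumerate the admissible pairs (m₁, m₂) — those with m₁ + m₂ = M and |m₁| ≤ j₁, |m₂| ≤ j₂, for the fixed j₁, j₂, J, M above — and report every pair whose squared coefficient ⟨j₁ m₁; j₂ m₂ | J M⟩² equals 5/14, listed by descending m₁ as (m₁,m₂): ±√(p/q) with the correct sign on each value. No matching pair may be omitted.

(5/2,-2): +√(5/14)

Admissible pairs with m₁+m₂ = M = 1/2: (-5/2,3), (-3/2,2), (-1/2,1), (1/2,0), (3/2,-1), (5/2,-2)
  (m₁,m₂)=(5/2,-2): CG² = 5/14, CG = +√(5/14)   ← matches the target
  (m₁,m₂)=(3/2,-1): CG² = 1/35, CG = −√(1/35)
  (m₁,m₂)=(1/2,0): CG² = 8/105, CG = −√(8/105)
  (m₁,m₂)=(-1/2,1): CG² = 8/35, CG = +√(8/35)
  (m₁,m₂)=(-3/2,2): CG² = 1/14, CG = −√(1/14)
  (m₁,m₂)=(-5/2,3): CG² = 5/21, CG = −√(5/21)
Pairs with CG² = 5/14: (5/2,-2): +√(5/14)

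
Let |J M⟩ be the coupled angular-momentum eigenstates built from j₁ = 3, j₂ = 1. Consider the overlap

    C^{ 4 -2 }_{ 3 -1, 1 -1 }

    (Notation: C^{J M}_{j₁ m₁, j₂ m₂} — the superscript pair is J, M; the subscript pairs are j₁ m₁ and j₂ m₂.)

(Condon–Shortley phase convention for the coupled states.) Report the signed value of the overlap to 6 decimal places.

+√(15/28) = +0.731925

triangle: 0!*6!*2!/9! = 1440/362880
(j±m)!: 2!*4!*0!*2!*2!*6! = 138240
prefactor² = (2J+1)*Δ*N² = 34560/7
  k=0: +1/(0!*0!*4!*0!*2!*2!) = 1/96
Σ = 1/96  ⇒  CG² = 34560/7*(1/96)² = 15/28
CG = +√(15/28) = +0.731925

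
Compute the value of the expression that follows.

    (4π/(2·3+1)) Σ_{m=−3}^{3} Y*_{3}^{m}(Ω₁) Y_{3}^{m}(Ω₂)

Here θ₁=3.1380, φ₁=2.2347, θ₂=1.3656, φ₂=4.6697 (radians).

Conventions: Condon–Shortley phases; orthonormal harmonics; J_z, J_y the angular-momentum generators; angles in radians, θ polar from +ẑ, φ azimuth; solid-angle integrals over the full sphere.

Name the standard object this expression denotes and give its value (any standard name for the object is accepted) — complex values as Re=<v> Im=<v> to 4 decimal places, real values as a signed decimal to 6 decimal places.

Legendre polynomial (addition theorem), +0.287657

This sum is the spherical-harmonic addition theorem: it equals the Legendre polynomial P_l(cos γ) of the angle γ between the two directions.
Summing Y*_{l m}(θ₁,φ₁)·Y_{l m}(θ₂,φ₂) over m ∈ [−3, 3]; prefactor 4π/(2·3+1) = 1.795196:
  m=-3: (0.00000 + 0.00000j) × (0.05000 - 0.38831j) = 0.00000 - 0.00000j  (running Σ = 0.00000 - 0.00000j)
  m=-2: (0.00000 + 0.00001j) × (-0.19887 - 0.01702j) = -0.00000 - 0.00000j  (running Σ = -0.00000 - 0.00000j)
  m=-1: (-0.00286 + 0.00366j) × (0.01070 - 0.25049j) = 0.00089 + 0.00076j  (running Σ = 0.00089 + 0.00075j)
  m=0: (-0.74632 + 0.00000j) × (-0.21233 + 0.00000j) = 0.15847 + 0.00000j  (running Σ = 0.15935 + 0.00075j)
  m=1: (0.00286 + 0.00366j) × (-0.01070 - 0.25049j) = 0.00089 - 0.00076j  (running Σ = 0.16024 - 0.00000j)
  m=2: (0.00000 - 0.00001j) × (-0.19887 + 0.01702j) = -0.00000 + 0.00000j  (running Σ = 0.16024 - 0.00000j)
  m=3: (-0.00000 + 0.00000j) × (-0.05000 - 0.38831j) = 0.00000 + 0.00000j  (running Σ = 0.16024 + 0.00000j)
Accumulated sum 0.16024 + 0.00000j; after 4π/(2l+1) scaling, 0.28766 + 0.00000j ⇒ P_3 = 0.287657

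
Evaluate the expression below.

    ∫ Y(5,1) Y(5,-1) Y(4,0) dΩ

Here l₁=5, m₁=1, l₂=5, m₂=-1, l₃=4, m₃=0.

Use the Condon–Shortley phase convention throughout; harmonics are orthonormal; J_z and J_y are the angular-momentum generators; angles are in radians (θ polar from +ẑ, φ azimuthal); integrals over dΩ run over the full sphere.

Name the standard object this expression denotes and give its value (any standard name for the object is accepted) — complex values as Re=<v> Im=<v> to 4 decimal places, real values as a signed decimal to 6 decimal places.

This is a Gaunt coefficient — the integral of a triple product of spherical harmonics over the sphere.
m-sum 0 ✓  L=14 even ✓  0≤4≤10 ✓
Π(2lᵢ+1) = 11×11×9 = 1089
triangle coeff Δ(5,5,4) = 1/3153150
Σ_t [1,5]: t=1:−1/69120 t=2:+1/1728 t=3:−1/576 t=4:+1/1728 t=5:−1/69120 = -7/11520
(3j)²=2/143 [(5 5 4; 0 0 0)], sign=-1
Σ_t [0,4]: t=0:+1/414720 t=1:−1/4320 t=2:+1/768 t=3:−1/1296 t=4:+1/27648 = 7/20736
(3j)²=8/1287 [(5 5 4; 1 -1 0)], sign=+1
⇒ 4πI² = 16/169
I = (-1)√(16/169/(4π)) = -0.08679840

Gaunt coefficient, -0.086798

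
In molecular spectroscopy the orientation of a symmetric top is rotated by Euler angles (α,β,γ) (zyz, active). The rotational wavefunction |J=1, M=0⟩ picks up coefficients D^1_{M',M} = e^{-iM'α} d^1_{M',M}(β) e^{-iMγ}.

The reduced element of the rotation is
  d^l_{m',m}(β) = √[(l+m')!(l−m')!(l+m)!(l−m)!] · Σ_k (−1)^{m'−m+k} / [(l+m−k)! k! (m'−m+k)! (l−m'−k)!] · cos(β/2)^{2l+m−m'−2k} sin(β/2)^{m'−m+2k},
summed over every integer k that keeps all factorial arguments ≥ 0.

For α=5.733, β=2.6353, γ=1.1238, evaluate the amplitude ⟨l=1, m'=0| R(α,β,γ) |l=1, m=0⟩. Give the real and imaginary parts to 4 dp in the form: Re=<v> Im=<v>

First d^1_{0,0}(β=2.6353), then the phase factors e^{-i(0)α} and e^{-i(0)γ}:
c=cos(2.635300/2)=0.250451, s=sin(2.635300/2)=0.968129; N=√[1·1·1·1]=1.000000
Admissible k: 0..1 (factorial args all ≥0)
  k=0: (−1)^0·1.0000/(1)·0.2505^2·0.9681^0 = +0.062726
  k=1: (−1)^1·1.0000/(1)·0.2505^0·0.9681^2 = -0.937274
d^1_{0,0}(2.6353) = +0.062726 -0.937274 = -0.874548
D = (+1.000000+0.000000i)·(-0.874548)·(+1.000000+0.000000i) = -0.874548+0.000000i

Re=-0.8745 Im=0.0000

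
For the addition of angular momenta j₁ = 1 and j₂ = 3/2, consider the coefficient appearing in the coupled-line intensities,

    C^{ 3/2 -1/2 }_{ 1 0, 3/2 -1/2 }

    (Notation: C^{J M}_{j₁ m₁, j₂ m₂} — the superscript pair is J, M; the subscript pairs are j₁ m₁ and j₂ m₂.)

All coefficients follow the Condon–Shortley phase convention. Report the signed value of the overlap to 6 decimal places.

triangle: 1!×1!×2!/5! = 2/120
(j±m)!: 1!×1!×1!×2!×1!×2! = 4
prefactor² = (2J+1)×Δ×N² = 4/15
  k=0: +1/(0!×1!×1!×1!×0!×1!) = 1
  k=1: −1/(1!×0!×0!×0!×1!×2!) = -1/2
Σ = 1/2  ⇒  CG² = 4/15×(1/2)² = 1/15
CG = +√(1/15) = +0.258199

+√(1/15) ≈ +0.258199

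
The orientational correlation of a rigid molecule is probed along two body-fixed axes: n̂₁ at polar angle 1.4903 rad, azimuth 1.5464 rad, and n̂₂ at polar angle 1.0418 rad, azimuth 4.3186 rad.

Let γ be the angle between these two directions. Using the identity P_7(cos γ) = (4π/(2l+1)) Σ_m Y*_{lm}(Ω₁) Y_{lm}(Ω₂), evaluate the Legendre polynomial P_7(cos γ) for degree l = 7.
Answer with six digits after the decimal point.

Summing Y*_{l m}(θ₁,φ₁)·Y_{l m}(θ₂,φ₂) over m ∈ [−7, 7]; prefactor 4π/(2·7+1) = 0.837758:
  m=-7: (-0.083072, -0.481704) × (0.067133, 0.165638) = (0.074211, -0.046098)  (running Σ = (0.074211, -0.046098))
  m=-6: (-0.145967, 0.021520) × (0.278223, -0.274608) = (-0.034702, 0.046071)  (running Σ = (0.039510, -0.000027))
  m=-5: (-0.040237, -0.328224) × (-0.374839, -0.157662) = (-0.036666, 0.129375)  (running Σ = (0.002844, 0.129348))
  m=-4: (-0.169041, 0.016549) × (-0.000279, 0.063971) = (-0.001011, -0.010818)  (running Σ = (0.001832, 0.118529))
  m=-3: (-0.020664, -0.281830) × (-0.298561, 0.122526) = (0.040701, 0.081612)  (running Σ = (0.042533, 0.200141))
  m=-2: (-0.178464, 0.008715) × (0.155288, 0.155966) = (-0.029072, -0.026481)  (running Σ = (0.013461, 0.173660))
  m=-1: (-0.006442, -0.263995) × (-0.092281, 0.222101) = (0.059228, 0.022931)  (running Σ = (0.072689, 0.196591))
  m=0: (-0.181150, -0.000000) × (0.253700, 0.000000) = (-0.045958, -0.000000)  (running Σ = (0.026731, 0.196591))
  m=1: (0.006442, -0.263995) × (0.092281, 0.222101) = (0.059228, -0.022931)  (running Σ = (0.085959, 0.173660))
  m=2: (-0.178464, -0.008715) × (0.155288, -0.155966) = (-0.029072, 0.026481)  (running Σ = (0.056887, 0.200141))
  m=3: (0.020664, -0.281830) × (0.298561, 0.122526) = (0.040701, -0.081612)  (running Σ = (0.097588, 0.118529))
  m=4: (-0.169041, -0.016549) × (-0.000279, -0.063971) = (-0.001011, 0.010818)  (running Σ = (0.096576, 0.129348))
  m=5: (0.040237, -0.328224) × (0.374839, -0.157662) = (-0.036666, -0.129375)  (running Σ = (0.059910, -0.000027))
  m=6: (-0.145967, -0.021520) × (0.278223, 0.274608) = (-0.034702, -0.046071)  (running Σ = (0.025208, -0.046098))
  m=7: (0.083072, -0.481704) × (-0.067133, 0.165638) = (0.074211, 0.046098)  (running Σ = (0.099420, -0.000000))
Σ over m = (0.099420, -0.000000); ×(4π/15) → (0.083290, -0.000000). Real part: 0.083290

0.083290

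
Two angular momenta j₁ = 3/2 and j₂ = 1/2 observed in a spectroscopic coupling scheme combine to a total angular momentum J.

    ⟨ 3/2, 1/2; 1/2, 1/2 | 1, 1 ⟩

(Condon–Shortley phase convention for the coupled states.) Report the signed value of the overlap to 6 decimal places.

j₁+j₂−J=1  J+j₁−j₂=2  J−j₁+j₂=0  j₁+j₂+J+1=4
(j₁±m₁, j₂±m₂, J±M) = (2,1,1,0,2,0)
P² = 1
sum k=1..1:
  [1] −1/2 = -1/2
S = -1/2
C² = P²·S² = 1/4 ; C = -0.500000

−√(1/4) = -0.500000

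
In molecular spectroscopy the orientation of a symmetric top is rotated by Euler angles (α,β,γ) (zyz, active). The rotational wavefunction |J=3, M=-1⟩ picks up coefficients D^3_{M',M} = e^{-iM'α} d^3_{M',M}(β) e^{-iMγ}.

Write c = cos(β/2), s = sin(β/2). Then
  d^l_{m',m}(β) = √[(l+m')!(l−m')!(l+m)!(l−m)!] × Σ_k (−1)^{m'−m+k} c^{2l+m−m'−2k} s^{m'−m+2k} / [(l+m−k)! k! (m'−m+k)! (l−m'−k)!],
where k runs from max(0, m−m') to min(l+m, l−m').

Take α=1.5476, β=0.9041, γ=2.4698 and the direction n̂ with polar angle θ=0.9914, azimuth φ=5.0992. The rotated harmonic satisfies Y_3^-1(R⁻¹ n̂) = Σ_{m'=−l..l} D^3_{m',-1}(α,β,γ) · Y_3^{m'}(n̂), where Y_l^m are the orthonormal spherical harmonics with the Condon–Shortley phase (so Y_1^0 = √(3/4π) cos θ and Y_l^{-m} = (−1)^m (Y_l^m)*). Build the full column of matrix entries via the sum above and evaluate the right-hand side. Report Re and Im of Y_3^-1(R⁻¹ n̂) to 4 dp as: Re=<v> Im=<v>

Re=-0.1052 Im=0.1732

Need the full column D^3_{m',-1} for m'=−3..3 at α=1.5476, β=0.9041, γ=2.4698.
cos(β/2)=0.899554, sin(β/2)=0.436811
d^3_{-3,-1}: single k=2 term ⇒ +0.483882;  D = +0.326769+0.356881i
d^3_{-2,-1}: k∈[1..2] ⇒ +0.813632 -0.383699 = +0.429934;  D = +0.323740-0.282905i
d^3_{-1,-1}: k∈[0..2] ⇒ +0.529861 -0.999503 +0.176757 = -0.292885;  D = +0.187557+0.224953i
d^3_{0,-1}: k∈[0..2] ⇒ -0.891290 +0.630481 -0.049555 = -0.310363;  D = +0.242923-0.193167i
d^3_{1,-1}: k∈[0..2] ⇒ +0.749628 -0.235677 +0.006946 = +0.520897;  D = +0.314658+0.415120i
d^3_{2,-1}: k∈[0..1] ⇒ -0.383699 +0.045237 = -0.338462;  D = -0.274401+0.198143i
d^3_{3,-1}: single k=0 term ⇒ +0.114096;  D = -0.064631-0.094026i
Y_3^{m'}(θ=0.9914,φ=5.0992) and Σ D·Y over m':
  (+0.3268+0.3569i)·(-0.2242-0.0975i)  (+0.3237-0.2829i)·(-0.2803+0.2738i)  (+0.1876+0.2250i)·(+0.0509+0.1249i)  (+0.2429-0.1932i)·(-0.3067+0.0000i)  (+0.3147+0.4151i)·(-0.0509+0.1249i)  (-0.2744+0.1981i)·(-0.2803-0.2738i)  (-0.0646-0.0940i)·(+0.2242-0.0975i)
Y_3^-1(R⁻¹ n̂) = -0.105189+0.173185i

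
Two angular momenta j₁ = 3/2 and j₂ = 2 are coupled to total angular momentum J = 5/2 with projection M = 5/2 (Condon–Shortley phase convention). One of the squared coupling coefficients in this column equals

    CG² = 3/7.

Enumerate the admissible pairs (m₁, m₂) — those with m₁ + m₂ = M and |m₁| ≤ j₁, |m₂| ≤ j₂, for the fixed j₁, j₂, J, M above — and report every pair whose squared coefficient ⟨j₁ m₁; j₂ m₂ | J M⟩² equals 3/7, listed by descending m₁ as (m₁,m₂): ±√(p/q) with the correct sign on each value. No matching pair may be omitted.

Admissible pairs with m₁+m₂ = M = 5/2: (1/2,2), (3/2,1)
  (m₁,m₂)=(3/2,1): CG² = 3/7, CG = +√(3/7)   ← matches the target
  (m₁,m₂)=(1/2,2): CG² = 4/7, CG = −√(4/7)
Pairs with CG² = 3/7: (3/2,1): +√(3/7)

(3/2,1): +√(3/7)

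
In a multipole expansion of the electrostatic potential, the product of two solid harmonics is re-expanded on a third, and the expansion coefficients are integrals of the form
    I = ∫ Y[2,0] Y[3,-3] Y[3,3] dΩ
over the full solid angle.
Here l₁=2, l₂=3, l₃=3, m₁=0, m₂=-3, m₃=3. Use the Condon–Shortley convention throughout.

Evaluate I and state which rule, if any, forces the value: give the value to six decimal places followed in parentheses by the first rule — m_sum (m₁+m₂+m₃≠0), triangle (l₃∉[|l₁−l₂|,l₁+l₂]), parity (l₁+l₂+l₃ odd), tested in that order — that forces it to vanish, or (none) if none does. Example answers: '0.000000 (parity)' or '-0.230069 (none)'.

0.210261 (none)

Rules hold: Σm=0, L=8 even, 1≤3≤5.
N = 5·7·7 = 245
Δ = 2!·2!·4!/9! = 1/3780
Racah Σ t=0..2: t=0:+1/24 t=1:−1/4 t=2:+1/24 = -1/6
⇒ 3j(2 3 3; 0 0 0)² = 4/105, sgn +1
Racah Σ t=0..0: t=0:+1/96 = 1/96
⇒ 3j(2 3 3; 0 -3 3)² = 5/84, sgn +1
4πI² = N·(3j₀)²·(3jₘ)² = 5/9
I = +1·√(0.555556/4π) = 0.21026104
No selection rule forces the value: the integral is nonzero (none).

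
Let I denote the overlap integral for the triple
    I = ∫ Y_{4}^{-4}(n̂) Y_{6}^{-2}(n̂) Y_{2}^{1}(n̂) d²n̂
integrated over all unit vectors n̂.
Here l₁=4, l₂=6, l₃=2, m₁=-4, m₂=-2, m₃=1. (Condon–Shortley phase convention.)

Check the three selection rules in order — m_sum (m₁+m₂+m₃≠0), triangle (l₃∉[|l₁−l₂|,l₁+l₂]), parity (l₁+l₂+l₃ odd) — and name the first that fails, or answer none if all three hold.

m_sum

azimuthal sum: -4 − 2 + 1 = -5  ✗
2 ≤ 2 ≤ 10 (triangle on l)
L = 4 + 6 + 2 = 12 (even)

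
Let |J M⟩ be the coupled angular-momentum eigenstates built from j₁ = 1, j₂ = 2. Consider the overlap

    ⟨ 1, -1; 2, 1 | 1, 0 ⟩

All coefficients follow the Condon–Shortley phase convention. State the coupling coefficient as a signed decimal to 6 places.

+0.547723  (= +√(3/10))

triangle: 2!·0!·2!/5! = 4/120
(j±m)!: 0!·2!·3!·1!·1!·1! = 12
prefactor² = (2J+1)·Δ·N² = 6/5
  k=2: +1/(2!·0!·0!·1!·0!·1!) = 1/2
Σ = 1/2  ⇒  CG² = 6/5·(1/2)² = 3/10
CG = +√(3/10) = +0.547723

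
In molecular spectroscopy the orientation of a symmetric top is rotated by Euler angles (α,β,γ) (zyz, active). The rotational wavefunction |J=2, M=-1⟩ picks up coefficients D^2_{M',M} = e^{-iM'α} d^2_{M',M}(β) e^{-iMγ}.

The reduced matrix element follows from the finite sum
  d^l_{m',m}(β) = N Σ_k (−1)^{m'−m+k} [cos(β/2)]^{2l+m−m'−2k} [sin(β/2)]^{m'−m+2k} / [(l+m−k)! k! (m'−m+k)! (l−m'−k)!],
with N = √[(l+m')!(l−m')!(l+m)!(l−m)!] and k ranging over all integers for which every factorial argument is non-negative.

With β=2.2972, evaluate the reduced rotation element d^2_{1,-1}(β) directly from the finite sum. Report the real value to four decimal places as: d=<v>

d=-0.2732

d^2_{1,-1}(β=2.2972) via the finite sum:
c=cos(2.297200/2)=0.409765, s=sin(2.297200/2)=0.912191; N=√[6·1·1·6]=6.000000
k: max(0,(-1)−(1))=0 … min(2+(-1),2−(1))=1
  k=0: (−1)^2·6.0000/(2)·0.4098^2·0.9122^2 = +0.419143
  k=1: (−1)^3·6.0000/(6)·0.4098^0·0.9122^4 = -0.692378
d^2_{1,-1}(2.2972) = +0.419143 -0.692378 = -0.273235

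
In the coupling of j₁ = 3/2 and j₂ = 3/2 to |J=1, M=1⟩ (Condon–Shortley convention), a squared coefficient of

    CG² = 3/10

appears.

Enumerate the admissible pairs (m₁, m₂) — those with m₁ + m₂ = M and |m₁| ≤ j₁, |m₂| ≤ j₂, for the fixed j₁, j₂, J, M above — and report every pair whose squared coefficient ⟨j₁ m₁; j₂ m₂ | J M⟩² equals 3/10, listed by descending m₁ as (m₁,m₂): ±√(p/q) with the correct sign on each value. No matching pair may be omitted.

(3/2,-1/2): +√(3/10); (-1/2,3/2): +√(3/10)

Admissible pairs with m₁+m₂ = M = 1: (-1/2,3/2), (1/2,1/2), (3/2,-1/2)
  (m₁,m₂)=(3/2,-1/2): CG² = 3/10, CG = +√(3/10)   ← matches the target
  (m₁,m₂)=(1/2,1/2): CG² = 2/5, CG = −√(2/5)
  (m₁,m₂)=(-1/2,3/2): CG² = 3/10, CG = +√(3/10)   ← matches the target
Pairs with CG² = 3/10: (3/2,-1/2): +√(3/10); (-1/2,3/2): +√(3/10)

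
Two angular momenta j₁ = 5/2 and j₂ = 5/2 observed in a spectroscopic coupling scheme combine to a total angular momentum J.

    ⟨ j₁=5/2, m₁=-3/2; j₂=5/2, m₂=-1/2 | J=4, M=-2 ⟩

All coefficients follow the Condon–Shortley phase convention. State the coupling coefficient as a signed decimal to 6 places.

−√(5/28) = -0.422577

triangle: 1!×4!×4!/10! = 576/3628800
(j±m)!: 1!×4!×2!×3!×2!×6! = 414720
prefactor² = (2J+1)×Δ×N² = 20736/35
  k=0: +1/(0!×1!×4!×2!×0!×2!) = 1/96
  k=1: −1/(1!×0!×3!×1!×1!×3!) = -1/36
Σ = -5/288  ⇒  CG² = 20736/35×(-5/288)² = 5/28
CG = −√(5/28) = -0.422577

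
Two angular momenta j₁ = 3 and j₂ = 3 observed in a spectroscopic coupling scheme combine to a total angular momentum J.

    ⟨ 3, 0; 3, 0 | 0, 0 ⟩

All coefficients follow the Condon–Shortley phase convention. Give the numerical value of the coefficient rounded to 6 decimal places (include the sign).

√[1·6!0!0!/7! · 3!3!3!3!0!0!] = √(1296/7)
  +(−1)^3/∏(3,3,0,0,0,0)! = -1/36  (running -1/36)
⟨..|..⟩ = √(1296/7)·(-1/36) = -0.377964

-0.377964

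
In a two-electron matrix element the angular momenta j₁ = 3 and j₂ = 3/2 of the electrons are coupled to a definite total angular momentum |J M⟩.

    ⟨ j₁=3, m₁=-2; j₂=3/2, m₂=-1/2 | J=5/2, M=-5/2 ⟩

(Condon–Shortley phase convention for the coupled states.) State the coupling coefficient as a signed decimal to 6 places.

triangle: 2!·4!·1!/8! = 48/40320
(j±m)!: 1!·5!·1!·2!·0!·5! = 28800
prefactor² = (2J+1)·Δ·N² = 1440/7
  k=1: −1/(1!·1!·4!·0!·0!·1!) = -1/24
Σ = -1/24  ⇒  CG² = 1440/7·(-1/24)² = 5/14
CG = −√(5/14) = -0.597614

−√(5/14) ≈ -0.597614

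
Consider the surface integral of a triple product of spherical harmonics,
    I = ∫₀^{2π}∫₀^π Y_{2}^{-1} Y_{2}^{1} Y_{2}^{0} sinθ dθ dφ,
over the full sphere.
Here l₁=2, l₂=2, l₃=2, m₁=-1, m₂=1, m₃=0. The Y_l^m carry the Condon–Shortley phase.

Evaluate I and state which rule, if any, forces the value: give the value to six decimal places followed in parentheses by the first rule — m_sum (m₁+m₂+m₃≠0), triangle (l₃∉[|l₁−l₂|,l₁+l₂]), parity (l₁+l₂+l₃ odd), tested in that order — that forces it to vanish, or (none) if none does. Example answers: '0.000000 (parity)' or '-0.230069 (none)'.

Checks pass: Σm=0; 6 even; l₃=2∈[0,4].
(2·2+1)(2·2+1)(2·2+1) = 125
Δ: 2! 2! 2! / 7! → 1/630
sum: t=0:+1/8 t=1:−1/1 t=2:+1/8 = -3/4
3j²(2 2 2; 0 0 0) = Δ·Π!·Σ² = 2/35  (sign -1)
sum: t=1:−1/4 t=2:+1/2 = 1/4
3j²(2 2 2; -1 1 0) = Δ·Π!·Σ² = 1/70  (sign +1)
combine: 4πI² = 125·2/35·1/70 = 5/49
take √, sign -1: I = -0.09011188
No selection rule forces the value: the integral is nonzero (none).

-0.090112 (none)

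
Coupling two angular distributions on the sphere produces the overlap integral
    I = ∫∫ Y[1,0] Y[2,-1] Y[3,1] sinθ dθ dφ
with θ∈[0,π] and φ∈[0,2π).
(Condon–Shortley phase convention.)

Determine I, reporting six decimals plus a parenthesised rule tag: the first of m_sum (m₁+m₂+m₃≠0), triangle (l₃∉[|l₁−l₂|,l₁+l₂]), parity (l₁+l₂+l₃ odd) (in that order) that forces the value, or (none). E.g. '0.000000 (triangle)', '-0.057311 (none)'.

-0.233597 (none)

m-sum 0 ✓  L=6 even ✓  1≤3≤3 ✓
Π(2lᵢ+1) = 3×5×7 = 105
triangle coeff Δ(1,2,3) = 1/105
Σ_t [0,0]: t=0:+1/4 = 1/4
(3j)²=3/35 [(1 2 3; 0 0 0)], sign=-1
Σ_t [0,0]: t=0:+1/6 = 1/6
(3j)²=8/105 [(1 2 3; 0 -1 1)], sign=+1
⇒ 4πI² = 24/35
I = (-1)√(24/35/(4π)) = -0.23359668
No selection rule forces the value: the integral is nonzero (none).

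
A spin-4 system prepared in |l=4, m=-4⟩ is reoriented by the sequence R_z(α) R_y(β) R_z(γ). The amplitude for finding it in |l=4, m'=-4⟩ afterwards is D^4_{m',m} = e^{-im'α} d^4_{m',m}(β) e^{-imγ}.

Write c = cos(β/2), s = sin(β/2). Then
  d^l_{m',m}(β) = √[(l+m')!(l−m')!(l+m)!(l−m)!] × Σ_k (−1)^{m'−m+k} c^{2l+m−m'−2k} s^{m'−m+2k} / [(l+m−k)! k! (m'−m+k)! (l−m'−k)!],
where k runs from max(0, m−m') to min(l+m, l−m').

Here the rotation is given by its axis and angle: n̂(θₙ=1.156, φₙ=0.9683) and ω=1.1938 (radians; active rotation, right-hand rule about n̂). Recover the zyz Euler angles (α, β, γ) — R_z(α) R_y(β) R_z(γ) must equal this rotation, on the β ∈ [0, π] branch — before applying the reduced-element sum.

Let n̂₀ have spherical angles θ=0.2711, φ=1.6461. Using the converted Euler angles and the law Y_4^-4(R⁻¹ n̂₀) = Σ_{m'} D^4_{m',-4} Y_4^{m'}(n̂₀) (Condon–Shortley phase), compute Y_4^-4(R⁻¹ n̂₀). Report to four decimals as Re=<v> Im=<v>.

Axis–angle → zyz. n̂ = (sinθₙcosφₙ, sinθₙsinφₙ, cosθₙ) = (+0.518644, +0.754053, +0.403004), ω = 1.1938.
R = I cosω + sinω [n̂]ₓ + (1−cosω) n̂n̂ᵀ gives
  R = [+0.538097, -0.127587, +0.833170; +0.621818, +0.727409, -0.290205; -0.569029, +0.674239, +0.470753]
β = atan2(√(R₁₃²+R₂₃²), R₃₃) = 1.080653; α = atan2(R₂₃, R₁₃) mod 2π = 5.948013; γ = atan2(R₃₂, −R₃₁) mod 2π = 0.869820
Need the full column D^4_{m',-4} for m'=−4..4 at α=5.9480, β=1.0807, γ=0.8698.
cos(β/2)=0.857541, sin(β/2)=0.514416
d^4_{-4,-4}: single k=0 term ⇒ +0.292441;  D = -0.157268+0.246554i
d^4_{-3,-4}: single k=0 term ⇒ -0.496184;  D = +0.389588-0.307278i
d^4_{-2,-4}: single k=0 term ⇒ +0.556848;  D = -0.526321+0.181841i
d^4_{-1,-4}: single k=0 term ⇒ -0.472401;  D = +0.472400+0.001189i
d^4_{0,-4}: single k=0 term ⇒ +0.316830;  D = -0.298936-0.104968i
d^4_{1,-4}: single k=0 term ⇒ -0.169993;  D = +0.132941+0.105944i
d^4_{2,-4}: single k=0 term ⇒ +0.072107;  D = -0.038471-0.060987i
d^4_{3,-4}: single k=0 term ⇒ -0.023121;  D = +0.005217+0.022524i
d^4_{4,-4}: single k=0 term ⇒ +0.004904;  D = +0.000527-0.004875i
Y_4^{m'}(θ=0.2711,φ=1.6461) and Σ D·Y over m':
  (-0.1573+0.2466i)·(+0.0022-0.0007i)  (+0.3896-0.3073i)·(+0.0052+0.0226i)  (-0.5263+0.1818i)·(-0.1304+0.0198i)  (+0.4724+0.0012i)·(-0.0321-0.4258i)  (-0.2989-0.1050i)·(+0.5619+0.0000i)  (+0.1329+0.1059i)·(+0.0321-0.4258i)  (-0.0385-0.0610i)·(-0.1304-0.0198i)  (+0.0052+0.0225i)·(-0.0052+0.0226i)  (+0.0005-0.0049i)·(+0.0022+0.0007i)
Y_4^-4(R⁻¹ n̂) = -0.056163-0.330928i

Re=-0.0562 Im=-0.3309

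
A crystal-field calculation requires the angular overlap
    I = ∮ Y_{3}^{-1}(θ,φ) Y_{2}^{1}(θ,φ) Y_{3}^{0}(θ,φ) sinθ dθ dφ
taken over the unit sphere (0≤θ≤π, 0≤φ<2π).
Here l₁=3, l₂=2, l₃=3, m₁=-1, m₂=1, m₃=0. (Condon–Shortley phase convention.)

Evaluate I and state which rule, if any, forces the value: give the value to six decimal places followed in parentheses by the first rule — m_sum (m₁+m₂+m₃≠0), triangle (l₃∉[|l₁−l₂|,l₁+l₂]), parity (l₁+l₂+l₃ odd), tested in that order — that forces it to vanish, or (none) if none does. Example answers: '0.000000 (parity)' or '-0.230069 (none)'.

-0.059471 (none)

m-sum 0 ✓  L=8 even ✓  1≤3≤5 ✓
Π(2lᵢ+1) = 7×5×7 = 245
triangle coeff Δ(3,2,3) = 1/3780
Σ_t [0,2]: t=0:+1/24 t=1:−1/4 t=2:+1/24 = -1/6
(3j)²=4/105 [(3 2 3; 0 0 0)], sign=+1
Σ_t [1,2]: t=1:−1/12 t=2:+1/8 = 1/24
(3j)²=1/210 [(3 2 3; -1 1 0)], sign=-1
⇒ 4πI² = 2/45
I = (-1)√(2/45/(4π)) = -0.05947080
No selection rule forces the value: the integral is nonzero (none).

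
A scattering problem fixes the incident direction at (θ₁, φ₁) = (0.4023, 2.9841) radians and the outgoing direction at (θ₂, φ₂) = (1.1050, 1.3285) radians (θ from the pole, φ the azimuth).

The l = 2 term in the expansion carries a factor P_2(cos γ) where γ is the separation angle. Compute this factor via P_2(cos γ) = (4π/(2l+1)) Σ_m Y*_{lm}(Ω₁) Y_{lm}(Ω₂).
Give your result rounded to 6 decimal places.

Expand P_2 via completeness: Σ_{m} conj(Y_{2,m}) at Ω₁ times Y_{2,m} at Ω₂ —
  [-2]  conj(Y_{2,-2})(Ω₁) = +0.056303-0.018345i ; Y_{2,-2}(Ω₂) = -0.272852-0.143646i ; Δ = -0.017997-0.003082i
  [-1]  conj(Y_{2,-1})(Ω₁) = -0.274886+0.043654i ; Y_{2,-1}(Ω₂) = +0.074382-0.300957i ; Δ = -0.007309+0.085976i
  [+0]  conj(Y_{2,0})(Ω₁) = +0.485734-0.000000i ; Y_{2,0}(Ω₂) = -0.124528+0.000000i ; Δ = -0.060487+0.000000i
  [+1]  conj(Y_{2,1})(Ω₁) = +0.274886+0.043654i ; Y_{2,1}(Ω₂) = -0.074382-0.300957i ; Δ = -0.007309-0.085976i
  [+2]  conj(Y_{2,2})(Ω₁) = +0.056303+0.018345i ; Y_{2,2}(Ω₂) = -0.272852+0.143646i ; Δ = -0.017997+0.003082i
Σ over m = -0.111100-0.000000i; ×(4π/5) → -0.279224-0.000000i. Real part: -0.279224

-0.279224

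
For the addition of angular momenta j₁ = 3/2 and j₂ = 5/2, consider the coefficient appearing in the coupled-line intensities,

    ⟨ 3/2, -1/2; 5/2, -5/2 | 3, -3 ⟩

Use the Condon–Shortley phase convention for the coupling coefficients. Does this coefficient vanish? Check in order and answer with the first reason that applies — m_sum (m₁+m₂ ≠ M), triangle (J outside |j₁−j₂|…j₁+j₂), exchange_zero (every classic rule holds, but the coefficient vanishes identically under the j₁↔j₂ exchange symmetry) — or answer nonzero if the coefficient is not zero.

m-sum: m₁+m₂ = -1/2+(-5/2) = -3, M = -3  ✓
triangle: |j₁−j₂| = 1 ≤ J = 3 ≤ j₁+j₂ = 4  ✓
exchange: j₁≠j₂ or m₁≠m₂ — the exchange symmetry imposes no constraint here
value check: CG = +√(5/8) = +0.790569 ≠ 0

nonzero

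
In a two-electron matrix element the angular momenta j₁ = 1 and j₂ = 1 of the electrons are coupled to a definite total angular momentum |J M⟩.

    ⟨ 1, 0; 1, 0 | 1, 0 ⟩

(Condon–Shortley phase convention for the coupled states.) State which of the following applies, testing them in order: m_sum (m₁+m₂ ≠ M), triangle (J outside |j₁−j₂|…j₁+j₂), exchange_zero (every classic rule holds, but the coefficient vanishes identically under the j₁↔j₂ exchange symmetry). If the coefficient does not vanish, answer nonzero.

m-sum: m₁+m₂ = 0+0 = 0, M = 0  ✓
triangle: |j₁−j₂| = 0 ≤ J = 1 ≤ j₁+j₂ = 2  ✓
exchange: j₁=j₂ and m₁=m₂, and (−1)^(j₁+j₂−J) = (−1)^1 = −1 forces ⟨j₁m₁;j₂m₂|JM⟩ = −⟨j₂m₂;j₁m₁|JM⟩ = −⟨j₁m₁;j₂m₂|JM⟩ ⇒ the coefficient vanishes identically
Racah sum check: Σ_k collapses to 0 ⇒ CG = 0

exchange_zero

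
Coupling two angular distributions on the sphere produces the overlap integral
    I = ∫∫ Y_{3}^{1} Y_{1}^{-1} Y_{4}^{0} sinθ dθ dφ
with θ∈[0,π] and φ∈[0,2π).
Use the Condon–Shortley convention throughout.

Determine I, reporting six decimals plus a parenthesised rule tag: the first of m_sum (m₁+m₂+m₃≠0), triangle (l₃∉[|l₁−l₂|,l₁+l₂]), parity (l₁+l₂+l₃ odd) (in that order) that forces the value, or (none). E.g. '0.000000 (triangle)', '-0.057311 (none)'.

Checks pass: Σm=0; 8 even; l₃=4∈[2,4].
(2·3+1)(2·1+1)(2·4+1) = 189
Δ: 0! 6! 2! / 9! → 1/252
sum: t=0:+1/36 = 1/36
3j²(3 1 4; 0 0 0) = Δ·Π!·Σ² = 4/63  (sign +1)
sum: t=0:+1/96 = 1/96
3j²(3 1 4; 1 -1 0) = Δ·Π!·Σ² = 1/42  (sign +1)
combine: 4πI² = 189·4/63·1/42 = 2/7
take √, sign +1: I = 0.15078601
No selection rule forces the value: the integral is nonzero (none).

0.150786 (none)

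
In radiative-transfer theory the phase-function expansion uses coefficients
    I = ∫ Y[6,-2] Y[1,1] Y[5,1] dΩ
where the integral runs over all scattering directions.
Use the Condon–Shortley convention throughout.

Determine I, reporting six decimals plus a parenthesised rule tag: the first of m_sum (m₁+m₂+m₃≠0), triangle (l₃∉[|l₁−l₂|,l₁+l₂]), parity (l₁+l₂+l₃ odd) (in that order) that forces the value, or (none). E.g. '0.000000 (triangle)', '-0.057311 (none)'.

0.216205 (none)

Checks pass: Σm=0; 12 even; l₃=5∈[5,7].
(2·6+1)(2·1+1)(2·5+1) = 429
Δ: 2! 10! 0! / 13! → 1/858
sum: t=1:−1/14400 = -1/14400
3j²(6 1 5; 0 0 0) = Δ·Π!·Σ² = 6/143  (sign +1)
sum: t=2:+1/34560 = 1/34560
3j²(6 1 5; -2 1 1) = Δ·Π!·Σ² = 14/429  (sign +1)
combine: 4πI² = 429·6/143·14/429 = 84/143
take √, sign +1: I = 0.21620548
No selection rule forces the value: the integral is nonzero (none).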